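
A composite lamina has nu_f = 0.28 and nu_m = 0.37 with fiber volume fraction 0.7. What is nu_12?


nu_12 = nu_f*Vf + nu_m*(1-Vf) = 0.28*0.7 + 0.37*0.3 = 0.307

0.307


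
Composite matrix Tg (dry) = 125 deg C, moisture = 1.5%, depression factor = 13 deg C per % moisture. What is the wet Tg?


Tg_wet = Tg_dry - k*moisture = 125 - 13*1.5 = 105.5 deg C

105.5 deg C


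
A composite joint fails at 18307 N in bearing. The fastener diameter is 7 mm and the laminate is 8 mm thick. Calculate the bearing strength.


sigma_br = F/(d*h) = 18307/(7*8) = 326.9 MPa

326.9 MPa


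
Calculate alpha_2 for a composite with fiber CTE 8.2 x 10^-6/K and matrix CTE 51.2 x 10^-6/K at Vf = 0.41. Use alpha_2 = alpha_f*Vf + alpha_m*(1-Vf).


alpha_2 = alpha_f*Vf + alpha_m*(1-Vf) = 8.2*0.41 + 51.2*0.59 = 33.6 x 10^-6/K

33.6 x 10^-6/K


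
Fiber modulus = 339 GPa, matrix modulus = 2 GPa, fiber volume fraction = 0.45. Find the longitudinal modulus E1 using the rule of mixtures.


E1 = Ef*Vf + Em*(1-Vf) = 339*0.45 + 2*0.55 = 153.65 GPa

153.65 GPa


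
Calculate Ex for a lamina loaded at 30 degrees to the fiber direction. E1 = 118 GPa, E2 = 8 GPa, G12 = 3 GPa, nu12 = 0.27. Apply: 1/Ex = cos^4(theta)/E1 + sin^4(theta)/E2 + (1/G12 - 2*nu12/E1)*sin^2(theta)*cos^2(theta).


cos^4(30) = 0.5625, sin^4(30) = 0.0625, sin^2(30)*cos^2(30) = 0.1875
1/G12 - 2*nu12/E1 = 1/3 - 2*0.27/118 = 0.328757 GPa^-1
1/Ex = 0.5625/118 + 0.0625/8 + 0.328757*0.1875 = 0.0742214 GPa^-1
Ex = 13.47 GPa

13.47 GPa


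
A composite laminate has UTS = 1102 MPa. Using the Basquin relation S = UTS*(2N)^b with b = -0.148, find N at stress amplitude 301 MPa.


N = 0.5 * (S/UTS)^(1/b) = 0.5 * (301/1102)^(1/-0.148) = 3214.9937 cycles

3214.9937 cycles


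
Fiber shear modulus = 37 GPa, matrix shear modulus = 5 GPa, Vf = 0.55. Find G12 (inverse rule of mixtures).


1/G12 = Vf/Gf + (1-Vf)/Gm = 0.55/37 + 0.45/5
G12 = 9.54 GPa

9.54 GPa


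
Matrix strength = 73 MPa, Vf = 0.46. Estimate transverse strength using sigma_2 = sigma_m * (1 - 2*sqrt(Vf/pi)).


factor = 1 - 2*sqrt(0.46/pi) = 0.2347
sigma_2 = 73 * 0.2347 = 17.13 MPa

17.13 MPa


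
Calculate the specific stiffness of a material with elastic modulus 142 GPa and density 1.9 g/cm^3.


Specific stiffness = E/rho = 142/1.9 = 74.7 GPa/(g/cm^3)

74.7 GPa/(g/cm^3)


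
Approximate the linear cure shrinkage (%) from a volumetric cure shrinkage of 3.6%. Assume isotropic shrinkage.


Linear shrinkage ≈ vol_shrink/3 = 3.6/3 = 1.2%

1.2%


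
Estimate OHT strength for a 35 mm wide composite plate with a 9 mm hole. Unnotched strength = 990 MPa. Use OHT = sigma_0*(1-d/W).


OHT = sigma_0*(1-d/W) = 990*(1-9/35) = 735.4 MPa

735.4 MPa


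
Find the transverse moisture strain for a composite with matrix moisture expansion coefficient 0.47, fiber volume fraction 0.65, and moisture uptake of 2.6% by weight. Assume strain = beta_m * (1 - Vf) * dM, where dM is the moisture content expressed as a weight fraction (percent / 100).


dM = 2.6/100 = 0.026
strain = beta_m * (1-Vf) * dM = 0.47 * 0.35 * 0.026 = 0.004277

0.004277


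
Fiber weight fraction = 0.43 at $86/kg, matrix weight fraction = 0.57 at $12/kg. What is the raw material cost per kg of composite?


Cost = cost_f*Wf + cost_m*Wm = 86*0.43 + 12*0.57 = $43.82/kg

$43.82/kg


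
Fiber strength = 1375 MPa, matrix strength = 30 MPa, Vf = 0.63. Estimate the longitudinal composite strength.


sigma_1 = sigma_f*Vf + sigma_m*(1-Vf) = 1375*0.63 + 30*0.37 = 877.4 MPa

877.4 MPa


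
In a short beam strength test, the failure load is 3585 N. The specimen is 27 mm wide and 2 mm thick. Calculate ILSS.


ILSS = 3F/(4bh) = 3*3585/(4*27*2) = 49.79 MPa

49.79 MPa


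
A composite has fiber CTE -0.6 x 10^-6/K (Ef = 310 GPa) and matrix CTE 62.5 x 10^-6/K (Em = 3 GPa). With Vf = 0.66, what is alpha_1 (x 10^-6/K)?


E1 = Ef*Vf + Em*(1-Vf) = 205.62
alpha_1 = (alpha_f*Ef*Vf + alpha_m*Em*(1-Vf))/E1 = -0.29 x 10^-6/K

-0.29 x 10^-6/K


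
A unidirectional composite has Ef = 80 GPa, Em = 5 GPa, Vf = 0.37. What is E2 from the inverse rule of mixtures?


1/E2 = Vf/Ef + (1-Vf)/Em = 0.37/80 + 0.63/5
E2 = 7.66 GPa

7.66 GPa


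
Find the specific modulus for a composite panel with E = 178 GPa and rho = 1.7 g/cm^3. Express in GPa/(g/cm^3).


Specific stiffness = E/rho = 178/1.7 = 104.7 GPa/(g/cm^3)

104.7 GPa/(g/cm^3)


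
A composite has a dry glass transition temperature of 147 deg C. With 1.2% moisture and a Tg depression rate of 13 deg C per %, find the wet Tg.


Tg_wet = Tg_dry - k*moisture = 147 - 13*1.2 = 131.4 deg C

131.4 deg C


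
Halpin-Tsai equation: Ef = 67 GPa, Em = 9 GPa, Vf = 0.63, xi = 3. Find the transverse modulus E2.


eta = (Ef/Em - 1)/(Ef/Em + xi) = (7.4444 - 1)/(7.4444 + 3) = 0.617
E2 = Em*(1+xi*eta*Vf)/(1-eta*Vf) = 31.89 GPa

31.89 GPa


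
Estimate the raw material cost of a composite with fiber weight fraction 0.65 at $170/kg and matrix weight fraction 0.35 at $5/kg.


Cost = cost_f*Wf + cost_m*Wm = 170*0.65 + 5*0.35 = $112.25/kg

$112.25/kg


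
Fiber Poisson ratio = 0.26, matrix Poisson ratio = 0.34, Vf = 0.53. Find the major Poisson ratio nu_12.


nu_12 = nu_f*Vf + nu_m*(1-Vf) = 0.26*0.53 + 0.34*0.47 = 0.2976

0.2976


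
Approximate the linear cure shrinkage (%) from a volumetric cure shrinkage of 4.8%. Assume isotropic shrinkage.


Linear shrinkage ≈ vol_shrink/3 = 4.8/3 = 1.6%

1.6%


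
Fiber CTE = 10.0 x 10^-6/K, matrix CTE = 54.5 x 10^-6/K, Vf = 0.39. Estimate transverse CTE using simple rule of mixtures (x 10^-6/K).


alpha_2 = alpha_f*Vf + alpha_m*(1-Vf) = 10.0*0.39 + 54.5*0.61 = 37.1 x 10^-6/K

37.1 x 10^-6/K


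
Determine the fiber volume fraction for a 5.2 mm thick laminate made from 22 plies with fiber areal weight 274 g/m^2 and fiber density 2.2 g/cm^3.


Vf = n * FAW / (rho_f * h * 1000) = 22 * 274 / (2.2 * 5.2 * 1000) = 0.5269

0.5269


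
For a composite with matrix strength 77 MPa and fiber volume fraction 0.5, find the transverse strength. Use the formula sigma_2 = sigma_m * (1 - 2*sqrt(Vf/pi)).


factor = 1 - 2*sqrt(0.5/pi) = 0.2021
sigma_2 = 77 * 0.2021 = 15.56 MPa

15.56 MPa


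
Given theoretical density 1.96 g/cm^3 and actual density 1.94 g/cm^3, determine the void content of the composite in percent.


Void% = (rho_theo - rho_actual)/rho_theo * 100 = (1.96 - 1.94)/1.96 * 100 = 1.02%

1.02%


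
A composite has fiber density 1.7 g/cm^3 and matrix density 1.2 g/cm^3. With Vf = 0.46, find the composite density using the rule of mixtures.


rho_c = rho_f*Vf + rho_m*(1-Vf) = 1.7*0.46 + 1.2*0.54 = 1.43 g/cm^3

1.43 g/cm^3


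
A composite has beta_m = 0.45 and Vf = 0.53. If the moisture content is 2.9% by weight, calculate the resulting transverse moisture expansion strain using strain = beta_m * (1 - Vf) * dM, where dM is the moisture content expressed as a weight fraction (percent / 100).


dM = 2.9/100 = 0.029
strain = beta_m * (1-Vf) * dM = 0.45 * 0.47 * 0.029 = 0.0061335

0.0061335


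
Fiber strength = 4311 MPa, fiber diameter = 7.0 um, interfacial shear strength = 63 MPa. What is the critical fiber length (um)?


Lc = sigma_f * d / (2 * tau_i) = 4311 * 7.0 / (2 * 63) = 239.5 um

239.5 um


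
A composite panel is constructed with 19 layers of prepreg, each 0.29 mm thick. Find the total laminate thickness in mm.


h = n * t_ply = 19 * 0.29 = 5.51 mm

5.51 mm


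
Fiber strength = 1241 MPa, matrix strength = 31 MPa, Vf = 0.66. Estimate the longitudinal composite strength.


sigma_1 = sigma_f*Vf + sigma_m*(1-Vf) = 1241*0.66 + 31*0.34 = 829.6 MPa

829.6 MPa


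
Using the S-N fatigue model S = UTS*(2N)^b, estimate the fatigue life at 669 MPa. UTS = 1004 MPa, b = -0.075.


N = 0.5 * (S/UTS)^(1/b) = 0.5 * (669/1004)^(1/-0.075) = 112.1342 cycles

112.1342 cycles


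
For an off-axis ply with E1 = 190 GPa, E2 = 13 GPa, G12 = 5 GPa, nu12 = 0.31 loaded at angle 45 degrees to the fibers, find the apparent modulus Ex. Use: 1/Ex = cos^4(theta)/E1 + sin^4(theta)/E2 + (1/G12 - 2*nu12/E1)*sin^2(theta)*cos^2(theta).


cos^4(45) = 0.25, sin^4(45) = 0.25, sin^2(45)*cos^2(45) = 0.25
1/G12 - 2*nu12/E1 = 1/5 - 2*0.31/190 = 0.196737 GPa^-1
1/Ex = 0.25/190 + 0.25/13 + 0.196737*0.25 = 0.0697308 GPa^-1
Ex = 14.34 GPa

14.34 GPa


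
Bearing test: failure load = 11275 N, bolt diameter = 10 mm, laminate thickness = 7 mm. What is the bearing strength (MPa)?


sigma_br = F/(d*h) = 11275/(10*7) = 161.1 MPa

161.1 MPa


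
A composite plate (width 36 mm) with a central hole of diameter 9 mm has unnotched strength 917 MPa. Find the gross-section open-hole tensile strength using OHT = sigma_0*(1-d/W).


OHT = sigma_0*(1-d/W) = 917*(1-9/36) = 687.8 MPa

687.8 MPa


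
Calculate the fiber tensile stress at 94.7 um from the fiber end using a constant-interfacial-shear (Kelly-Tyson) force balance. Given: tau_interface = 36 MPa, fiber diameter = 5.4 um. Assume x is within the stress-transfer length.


Force balance: sigma_f * (pi*d^2/4) = tau * (pi*d) * x  ->  sigma_f = 4 * tau * x / d
sigma_f = 4 * 36 * 94.7 / 5.4 = 2525.3 MPa

2525.3 MPa


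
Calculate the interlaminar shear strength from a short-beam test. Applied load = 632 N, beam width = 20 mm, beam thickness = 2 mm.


ILSS = 3F/(4bh) = 3*632/(4*20*2) = 11.85 MPa

11.85 MPa


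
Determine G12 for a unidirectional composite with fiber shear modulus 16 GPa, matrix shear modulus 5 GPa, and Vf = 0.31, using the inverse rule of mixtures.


1/G12 = Vf/Gf + (1-Vf)/Gm = 0.31/16 + 0.69/5
G12 = 6.35 GPa

6.35 GPa


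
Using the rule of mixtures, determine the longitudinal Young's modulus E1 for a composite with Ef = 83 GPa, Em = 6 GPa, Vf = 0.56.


E1 = Ef*Vf + Em*(1-Vf) = 83*0.56 + 6*0.44 = 49.12 GPa

49.12 GPa


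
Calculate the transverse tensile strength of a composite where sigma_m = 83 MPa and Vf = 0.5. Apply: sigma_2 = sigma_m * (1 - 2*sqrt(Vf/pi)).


factor = 1 - 2*sqrt(0.5/pi) = 0.2021
sigma_2 = 83 * 0.2021 = 16.78 MPa

16.78 MPa


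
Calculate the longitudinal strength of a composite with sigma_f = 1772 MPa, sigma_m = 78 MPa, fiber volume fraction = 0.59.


sigma_1 = sigma_f*Vf + sigma_m*(1-Vf) = 1772*0.59 + 78*0.41 = 1077.5 MPa

1077.5 MPa


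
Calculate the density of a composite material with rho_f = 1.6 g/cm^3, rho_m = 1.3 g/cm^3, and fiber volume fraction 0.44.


rho_c = rho_f*Vf + rho_m*(1-Vf) = 1.6*0.44 + 1.3*0.56 = 1.432 g/cm^3

1.432 g/cm^3


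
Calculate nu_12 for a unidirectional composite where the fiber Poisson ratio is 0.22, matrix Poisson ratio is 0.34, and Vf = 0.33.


nu_12 = nu_f*Vf + nu_m*(1-Vf) = 0.22*0.33 + 0.34*0.67 = 0.3004

0.3004


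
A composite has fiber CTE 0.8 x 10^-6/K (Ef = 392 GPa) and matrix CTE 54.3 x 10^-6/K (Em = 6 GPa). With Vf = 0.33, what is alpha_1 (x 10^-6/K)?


E1 = Ef*Vf + Em*(1-Vf) = 133.38
alpha_1 = (alpha_f*Ef*Vf + alpha_m*Em*(1-Vf))/E1 = 2.41 x 10^-6/K

2.41 x 10^-6/K


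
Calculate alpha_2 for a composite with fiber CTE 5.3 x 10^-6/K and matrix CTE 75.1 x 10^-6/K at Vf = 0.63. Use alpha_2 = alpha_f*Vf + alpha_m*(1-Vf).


alpha_2 = alpha_f*Vf + alpha_m*(1-Vf) = 5.3*0.63 + 75.1*0.37 = 31.1 x 10^-6/K

31.1 x 10^-6/K


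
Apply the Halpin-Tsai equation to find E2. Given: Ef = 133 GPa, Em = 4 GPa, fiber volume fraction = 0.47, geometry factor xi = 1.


eta = (Ef/Em - 1)/(Ef/Em + xi) = (33.25 - 1)/(33.25 + 1) = 0.9416
E2 = Em*(1+xi*eta*Vf)/(1-eta*Vf) = 10.35 GPa

10.35 GPa


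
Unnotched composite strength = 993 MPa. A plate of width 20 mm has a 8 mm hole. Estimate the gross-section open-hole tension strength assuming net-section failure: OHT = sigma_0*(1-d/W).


OHT = sigma_0*(1-d/W) = 993*(1-8/20) = 595.8 MPa

595.8 MPa


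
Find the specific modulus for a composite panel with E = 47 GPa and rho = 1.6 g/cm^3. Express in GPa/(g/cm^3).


Specific stiffness = E/rho = 47/1.6 = 29.4 GPa/(g/cm^3)

29.4 GPa/(g/cm^3)


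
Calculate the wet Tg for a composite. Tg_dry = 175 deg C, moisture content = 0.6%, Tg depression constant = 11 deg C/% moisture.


Tg_wet = Tg_dry - k*moisture = 175 - 11*0.6 = 168.4 deg C

168.4 deg C


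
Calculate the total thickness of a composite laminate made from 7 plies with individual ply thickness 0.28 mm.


h = n * t_ply = 7 * 0.28 = 1.96 mm

1.96 mm


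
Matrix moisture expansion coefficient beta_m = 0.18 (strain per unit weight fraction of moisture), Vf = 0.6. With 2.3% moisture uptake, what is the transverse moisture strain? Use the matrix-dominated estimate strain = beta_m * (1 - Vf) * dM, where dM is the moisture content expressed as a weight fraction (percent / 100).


dM = 2.3/100 = 0.023
strain = beta_m * (1-Vf) * dM = 0.18 * 0.4 * 0.023 = 0.001656

0.001656


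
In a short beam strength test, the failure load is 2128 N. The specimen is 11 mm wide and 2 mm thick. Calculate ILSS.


ILSS = 3F/(4bh) = 3*2128/(4*11*2) = 72.55 MPa

72.55 MPa


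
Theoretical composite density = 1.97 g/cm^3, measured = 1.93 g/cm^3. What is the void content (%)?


Void% = (rho_theo - rho_actual)/rho_theo * 100 = (1.97 - 1.93)/1.97 * 100 = 2.03%

2.03%


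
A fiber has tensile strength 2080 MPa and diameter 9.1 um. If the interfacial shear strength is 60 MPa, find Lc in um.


Lc = sigma_f * d / (2 * tau_i) = 2080 * 9.1 / (2 * 60) = 157.7 um

157.7 um


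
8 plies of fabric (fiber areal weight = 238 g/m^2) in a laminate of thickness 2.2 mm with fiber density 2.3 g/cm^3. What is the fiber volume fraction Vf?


Vf = n * FAW / (rho_f * h * 1000) = 8 * 238 / (2.3 * 2.2 * 1000) = 0.3763

0.3763


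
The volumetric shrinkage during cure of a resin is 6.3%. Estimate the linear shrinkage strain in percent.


Linear shrinkage ≈ vol_shrink/3 = 6.3/3 = 2.1%

2.1%


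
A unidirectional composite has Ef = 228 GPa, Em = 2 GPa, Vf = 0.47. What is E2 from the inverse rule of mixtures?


1/E2 = Vf/Ef + (1-Vf)/Em = 0.47/228 + 0.53/2
E2 = 3.74 GPa

3.74 GPa


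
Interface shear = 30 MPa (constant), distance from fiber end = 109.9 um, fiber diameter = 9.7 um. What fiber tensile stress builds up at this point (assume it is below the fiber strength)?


Force balance: sigma_f * (pi*d^2/4) = tau * (pi*d) * x  ->  sigma_f = 4 * tau * x / d
sigma_f = 4 * 30 * 109.9 / 9.7 = 1359.6 MPa

1359.6 MPa


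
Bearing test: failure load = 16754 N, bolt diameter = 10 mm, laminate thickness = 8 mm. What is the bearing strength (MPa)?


sigma_br = F/(d*h) = 16754/(10*8) = 209.4 MPa

209.4 MPa


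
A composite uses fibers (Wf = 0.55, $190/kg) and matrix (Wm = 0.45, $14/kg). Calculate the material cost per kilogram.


Cost = cost_f*Wf + cost_m*Wm = 190*0.55 + 14*0.45 = $110.8/kg

$110.8/kg


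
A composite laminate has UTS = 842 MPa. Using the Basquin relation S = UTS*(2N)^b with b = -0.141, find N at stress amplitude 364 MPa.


N = 0.5 * (S/UTS)^(1/b) = 0.5 * (364/842)^(1/-0.141) = 191.4365 cycles

191.4365 cycles


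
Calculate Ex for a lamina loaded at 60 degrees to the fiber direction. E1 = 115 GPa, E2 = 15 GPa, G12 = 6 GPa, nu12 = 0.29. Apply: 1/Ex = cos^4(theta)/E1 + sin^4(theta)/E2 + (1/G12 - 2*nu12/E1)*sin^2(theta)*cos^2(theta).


cos^4(60) = 0.0625, sin^4(60) = 0.5625, sin^2(60)*cos^2(60) = 0.1875
1/G12 - 2*nu12/E1 = 1/6 - 2*0.29/115 = 0.161623 GPa^-1
1/Ex = 0.0625/115 + 0.5625/15 + 0.161623*0.1875 = 0.0683478 GPa^-1
Ex = 14.63 GPa

14.63 GPa


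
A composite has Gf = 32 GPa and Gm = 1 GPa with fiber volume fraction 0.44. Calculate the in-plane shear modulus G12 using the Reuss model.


1/G12 = Vf/Gf + (1-Vf)/Gm = 0.44/32 + 0.56/1
G12 = 1.74 GPa

1.74 GPa


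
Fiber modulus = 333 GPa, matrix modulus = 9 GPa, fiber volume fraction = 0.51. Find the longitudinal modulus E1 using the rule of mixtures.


E1 = Ef*Vf + Em*(1-Vf) = 333*0.51 + 9*0.49 = 174.24 GPa

174.24 GPa


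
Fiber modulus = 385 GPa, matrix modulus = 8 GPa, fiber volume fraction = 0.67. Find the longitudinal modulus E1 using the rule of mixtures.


E1 = Ef*Vf + Em*(1-Vf) = 385*0.67 + 8*0.33 = 260.59 GPa

260.59 GPa


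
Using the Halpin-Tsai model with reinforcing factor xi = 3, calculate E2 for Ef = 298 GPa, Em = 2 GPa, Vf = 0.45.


eta = (Ef/Em - 1)/(Ef/Em + xi) = (149.0 - 1)/(149.0 + 3) = 0.9737
E2 = Em*(1+xi*eta*Vf)/(1-eta*Vf) = 8.24 GPa

8.24 GPa


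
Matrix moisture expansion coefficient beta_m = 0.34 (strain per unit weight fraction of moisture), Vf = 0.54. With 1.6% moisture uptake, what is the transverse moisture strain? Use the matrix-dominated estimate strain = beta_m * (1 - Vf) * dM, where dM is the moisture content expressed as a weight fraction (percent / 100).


dM = 1.6/100 = 0.016
strain = beta_m * (1-Vf) * dM = 0.34 * 0.46 * 0.016 = 0.0025024

0.0025024


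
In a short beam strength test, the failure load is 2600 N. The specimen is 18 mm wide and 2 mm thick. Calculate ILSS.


ILSS = 3F/(4bh) = 3*2600/(4*18*2) = 54.17 MPa

54.17 MPa


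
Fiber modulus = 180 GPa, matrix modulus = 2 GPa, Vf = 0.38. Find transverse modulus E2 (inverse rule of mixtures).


1/E2 = Vf/Ef + (1-Vf)/Em = 0.38/180 + 0.62/2
E2 = 3.2 GPa

3.2 GPa


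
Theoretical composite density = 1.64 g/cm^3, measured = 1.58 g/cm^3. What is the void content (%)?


Void% = (rho_theo - rho_actual)/rho_theo * 100 = (1.64 - 1.58)/1.64 * 100 = 3.66%

3.66%


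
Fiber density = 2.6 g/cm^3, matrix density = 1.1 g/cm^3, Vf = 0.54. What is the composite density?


rho_c = rho_f*Vf + rho_m*(1-Vf) = 2.6*0.54 + 1.1*0.46 = 1.91 g/cm^3

1.91 g/cm^3


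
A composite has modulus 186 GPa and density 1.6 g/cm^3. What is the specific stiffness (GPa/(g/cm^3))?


Specific stiffness = E/rho = 186/1.6 = 116.3 GPa/(g/cm^3)

116.3 GPa/(g/cm^3)


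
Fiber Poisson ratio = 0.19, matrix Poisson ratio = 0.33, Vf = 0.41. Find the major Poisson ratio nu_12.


nu_12 = nu_f*Vf + nu_m*(1-Vf) = 0.19*0.41 + 0.33*0.59 = 0.2726

0.2726


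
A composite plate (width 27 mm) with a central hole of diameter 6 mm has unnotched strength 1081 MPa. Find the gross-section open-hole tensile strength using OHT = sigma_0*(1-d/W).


OHT = sigma_0*(1-d/W) = 1081*(1-6/27) = 840.8 MPa

840.8 MPa


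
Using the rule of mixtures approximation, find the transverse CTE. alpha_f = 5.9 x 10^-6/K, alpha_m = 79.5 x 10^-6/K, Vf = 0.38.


alpha_2 = alpha_f*Vf + alpha_m*(1-Vf) = 5.9*0.38 + 79.5*0.62 = 51.5 x 10^-6/K

51.5 x 10^-6/K


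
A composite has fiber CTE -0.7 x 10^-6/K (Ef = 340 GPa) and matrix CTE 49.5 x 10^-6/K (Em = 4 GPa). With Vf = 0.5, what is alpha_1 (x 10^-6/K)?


E1 = Ef*Vf + Em*(1-Vf) = 172.0
alpha_1 = (alpha_f*Ef*Vf + alpha_m*Em*(1-Vf))/E1 = -0.12 x 10^-6/K

-0.12 x 10^-6/K


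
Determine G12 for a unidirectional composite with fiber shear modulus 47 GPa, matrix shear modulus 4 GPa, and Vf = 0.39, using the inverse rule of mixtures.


1/G12 = Vf/Gf + (1-Vf)/Gm = 0.39/47 + 0.61/4
G12 = 6.22 GPa

6.22 GPa


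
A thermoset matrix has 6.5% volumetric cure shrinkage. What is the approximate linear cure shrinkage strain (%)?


Linear shrinkage ≈ vol_shrink/3 = 6.5/3 = 2.167%

2.167%


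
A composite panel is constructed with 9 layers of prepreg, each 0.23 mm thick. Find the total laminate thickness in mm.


h = n * t_ply = 9 * 0.23 = 2.07 mm

2.07 mm


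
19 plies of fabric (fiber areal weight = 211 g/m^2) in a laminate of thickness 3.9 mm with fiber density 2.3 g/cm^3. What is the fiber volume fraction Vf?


Vf = n * FAW / (rho_f * h * 1000) = 19 * 211 / (2.3 * 3.9 * 1000) = 0.4469

0.4469


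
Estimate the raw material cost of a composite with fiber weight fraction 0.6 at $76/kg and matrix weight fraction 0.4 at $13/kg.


Cost = cost_f*Wf + cost_m*Wm = 76*0.6 + 13*0.4 = $50.8/kg

$50.8/kg


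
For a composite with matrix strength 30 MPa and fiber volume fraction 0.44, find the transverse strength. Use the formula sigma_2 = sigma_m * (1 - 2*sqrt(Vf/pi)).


factor = 1 - 2*sqrt(0.44/pi) = 0.2515
sigma_2 = 30 * 0.2515 = 7.55 MPa

7.55 MPa


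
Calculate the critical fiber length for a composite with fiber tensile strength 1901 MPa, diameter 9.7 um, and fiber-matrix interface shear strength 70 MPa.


Lc = sigma_f * d / (2 * tau_i) = 1901 * 9.7 / (2 * 70) = 131.7 um

131.7 um


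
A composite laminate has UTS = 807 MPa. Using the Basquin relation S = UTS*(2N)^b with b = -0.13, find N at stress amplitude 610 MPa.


N = 0.5 * (S/UTS)^(1/b) = 0.5 * (610/807)^(1/-0.13) = 4.3045 cycles

4.3045 cycles


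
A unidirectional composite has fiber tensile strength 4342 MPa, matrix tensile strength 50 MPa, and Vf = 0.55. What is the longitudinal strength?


sigma_1 = sigma_f*Vf + sigma_m*(1-Vf) = 4342*0.55 + 50*0.45 = 2410.6 MPa

2410.6 MPa


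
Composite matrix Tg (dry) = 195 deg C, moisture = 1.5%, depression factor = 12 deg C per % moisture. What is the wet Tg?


Tg_wet = Tg_dry - k*moisture = 195 - 12*1.5 = 177.0 deg C

177.0 deg C


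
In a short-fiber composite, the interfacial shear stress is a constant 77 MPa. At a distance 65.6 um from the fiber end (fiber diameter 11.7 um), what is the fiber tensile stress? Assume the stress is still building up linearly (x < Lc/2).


Force balance: sigma_f * (pi*d^2/4) = tau * (pi*d) * x  ->  sigma_f = 4 * tau * x / d
sigma_f = 4 * 77 * 65.6 / 11.7 = 1726.9 MPa

1726.9 MPa


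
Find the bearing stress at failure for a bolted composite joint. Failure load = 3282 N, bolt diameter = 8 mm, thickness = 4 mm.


sigma_br = F/(d*h) = 3282/(8*4) = 102.6 MPa

102.6 MPa


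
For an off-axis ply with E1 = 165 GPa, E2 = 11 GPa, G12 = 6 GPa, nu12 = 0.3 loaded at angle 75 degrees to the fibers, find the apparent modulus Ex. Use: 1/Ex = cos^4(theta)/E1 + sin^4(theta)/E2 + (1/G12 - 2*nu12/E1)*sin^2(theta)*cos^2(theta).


cos^4(75) = 0.004487, sin^4(75) = 0.870513, sin^2(75)*cos^2(75) = 0.0625
1/G12 - 2*nu12/E1 = 1/6 - 2*0.3/165 = 0.16303 GPa^-1
1/Ex = 0.004487/165 + 0.870513/11 + 0.16303*0.0625 = 0.0893541 GPa^-1
Ex = 11.19 GPa

11.19 GPa


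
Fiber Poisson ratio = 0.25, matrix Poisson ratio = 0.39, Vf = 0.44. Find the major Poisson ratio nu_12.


nu_12 = nu_f*Vf + nu_m*(1-Vf) = 0.25*0.44 + 0.39*0.56 = 0.3284

0.3284


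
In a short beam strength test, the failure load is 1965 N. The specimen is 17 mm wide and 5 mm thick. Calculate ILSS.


ILSS = 3F/(4bh) = 3*1965/(4*17*5) = 17.34 MPa

17.34 MPa


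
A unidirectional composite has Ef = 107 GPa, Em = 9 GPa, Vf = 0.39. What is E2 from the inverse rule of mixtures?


1/E2 = Vf/Ef + (1-Vf)/Em = 0.39/107 + 0.61/9
E2 = 14.0 GPa

14.0 GPa


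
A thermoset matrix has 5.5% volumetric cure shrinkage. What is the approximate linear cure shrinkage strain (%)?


Linear shrinkage ≈ vol_shrink/3 = 5.5/3 = 1.833%

1.833%


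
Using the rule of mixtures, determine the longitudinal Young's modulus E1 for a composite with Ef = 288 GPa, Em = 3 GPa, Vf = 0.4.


E1 = Ef*Vf + Em*(1-Vf) = 288*0.4 + 3*0.6 = 117.0 GPa

117.0 GPa


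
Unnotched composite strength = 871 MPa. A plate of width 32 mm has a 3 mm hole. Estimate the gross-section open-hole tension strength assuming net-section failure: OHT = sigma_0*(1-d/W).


OHT = sigma_0*(1-d/W) = 871*(1-3/32) = 789.3 MPa

789.3 MPa


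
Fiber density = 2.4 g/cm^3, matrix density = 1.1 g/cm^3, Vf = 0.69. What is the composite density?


rho_c = rho_f*Vf + rho_m*(1-Vf) = 2.4*0.69 + 1.1*0.31 = 1.997 g/cm^3

1.997 g/cm^3


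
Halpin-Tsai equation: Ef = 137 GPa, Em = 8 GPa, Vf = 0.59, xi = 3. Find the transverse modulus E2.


eta = (Ef/Em - 1)/(Ef/Em + xi) = (17.125 - 1)/(17.125 + 3) = 0.8012
E2 = Em*(1+xi*eta*Vf)/(1-eta*Vf) = 36.69 GPa

36.69 GPa


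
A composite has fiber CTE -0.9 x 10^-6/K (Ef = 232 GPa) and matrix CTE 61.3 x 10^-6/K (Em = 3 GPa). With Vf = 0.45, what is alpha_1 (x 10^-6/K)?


E1 = Ef*Vf + Em*(1-Vf) = 106.05
alpha_1 = (alpha_f*Ef*Vf + alpha_m*Em*(1-Vf))/E1 = 0.07 x 10^-6/K

0.07 x 10^-6/K


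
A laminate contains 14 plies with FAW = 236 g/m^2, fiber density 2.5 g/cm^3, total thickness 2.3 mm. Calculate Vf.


Vf = n * FAW / (rho_f * h * 1000) = 14 * 236 / (2.5 * 2.3 * 1000) = 0.5746

0.5746


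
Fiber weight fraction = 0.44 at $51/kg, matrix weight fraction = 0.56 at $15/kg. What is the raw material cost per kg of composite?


Cost = cost_f*Wf + cost_m*Wm = 51*0.44 + 15*0.56 = $30.84/kg

$30.84/kg


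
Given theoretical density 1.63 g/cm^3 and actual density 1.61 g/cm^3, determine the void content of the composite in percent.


Void% = (rho_theo - rho_actual)/rho_theo * 100 = (1.63 - 1.61)/1.63 * 100 = 1.23%

1.23%


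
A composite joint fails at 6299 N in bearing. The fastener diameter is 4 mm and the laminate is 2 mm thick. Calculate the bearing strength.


sigma_br = F/(d*h) = 6299/(4*2) = 787.4 MPa

787.4 MPa


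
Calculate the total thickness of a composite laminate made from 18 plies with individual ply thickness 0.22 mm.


h = n * t_ply = 18 * 0.22 = 3.96 mm

3.96 mm


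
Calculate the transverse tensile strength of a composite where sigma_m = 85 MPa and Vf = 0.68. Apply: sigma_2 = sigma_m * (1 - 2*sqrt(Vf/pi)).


factor = 1 - 2*sqrt(0.68/pi) = 0.0695
sigma_2 = 85 * 0.0695 = 5.91 MPa

5.91 MPa


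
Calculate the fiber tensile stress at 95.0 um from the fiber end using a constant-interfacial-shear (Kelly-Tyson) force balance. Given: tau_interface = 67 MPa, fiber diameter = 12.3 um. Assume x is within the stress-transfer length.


Force balance: sigma_f * (pi*d^2/4) = tau * (pi*d) * x  ->  sigma_f = 4 * tau * x / d
sigma_f = 4 * 67 * 95.0 / 12.3 = 2069.9 MPa

2069.9 MPa


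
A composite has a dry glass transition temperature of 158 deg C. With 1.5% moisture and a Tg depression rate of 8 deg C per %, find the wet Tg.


Tg_wet = Tg_dry - k*moisture = 158 - 8*1.5 = 146.0 deg C

146.0 deg C


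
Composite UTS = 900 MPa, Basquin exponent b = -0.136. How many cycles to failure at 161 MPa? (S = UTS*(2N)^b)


N = 0.5 * (S/UTS)^(1/b) = 0.5 * (161/900)^(1/-0.136) = 156559.9032 cycles

156559.9032 cycles


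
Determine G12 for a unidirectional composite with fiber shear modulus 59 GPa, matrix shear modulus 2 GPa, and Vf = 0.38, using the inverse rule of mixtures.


1/G12 = Vf/Gf + (1-Vf)/Gm = 0.38/59 + 0.62/2
G12 = 3.16 GPa

3.16 GPa


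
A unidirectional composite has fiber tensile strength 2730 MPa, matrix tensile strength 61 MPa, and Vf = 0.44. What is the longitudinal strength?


sigma_1 = sigma_f*Vf + sigma_m*(1-Vf) = 2730*0.44 + 61*0.56 = 1235.4 MPa

1235.4 MPa


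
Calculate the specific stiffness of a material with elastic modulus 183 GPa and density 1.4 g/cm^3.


Specific stiffness = E/rho = 183/1.4 = 130.7 GPa/(g/cm^3)

130.7 GPa/(g/cm^3)


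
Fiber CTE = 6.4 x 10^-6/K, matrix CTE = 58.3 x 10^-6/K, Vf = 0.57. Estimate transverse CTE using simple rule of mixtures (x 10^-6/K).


alpha_2 = alpha_f*Vf + alpha_m*(1-Vf) = 6.4*0.57 + 58.3*0.43 = 28.7 x 10^-6/K

28.7 x 10^-6/K


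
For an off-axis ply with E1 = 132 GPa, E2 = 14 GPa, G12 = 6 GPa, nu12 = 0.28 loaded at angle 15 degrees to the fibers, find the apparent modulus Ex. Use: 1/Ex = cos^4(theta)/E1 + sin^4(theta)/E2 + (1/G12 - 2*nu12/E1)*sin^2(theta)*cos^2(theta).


cos^4(15) = 0.870513, sin^4(15) = 0.004487, sin^2(15)*cos^2(15) = 0.0625
1/G12 - 2*nu12/E1 = 1/6 - 2*0.28/132 = 0.162424 GPa^-1
1/Ex = 0.870513/132 + 0.004487/14 + 0.162424*0.0625 = 0.0170668 GPa^-1
Ex = 58.59 GPa

58.59 GPa


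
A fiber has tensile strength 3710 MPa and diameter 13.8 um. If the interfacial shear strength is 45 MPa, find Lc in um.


Lc = sigma_f * d / (2 * tau_i) = 3710 * 13.8 / (2 * 45) = 568.9 um

568.9 um


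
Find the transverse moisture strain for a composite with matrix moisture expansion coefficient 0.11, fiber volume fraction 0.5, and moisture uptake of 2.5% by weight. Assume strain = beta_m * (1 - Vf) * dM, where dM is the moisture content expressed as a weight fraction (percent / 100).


dM = 2.5/100 = 0.025
strain = beta_m * (1-Vf) * dM = 0.11 * 0.5 * 0.025 = 0.001375

0.001375


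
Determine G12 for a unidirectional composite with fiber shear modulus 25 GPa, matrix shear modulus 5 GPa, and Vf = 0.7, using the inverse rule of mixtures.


1/G12 = Vf/Gf + (1-Vf)/Gm = 0.7/25 + 0.3/5
G12 = 11.36 GPa

11.36 GPa


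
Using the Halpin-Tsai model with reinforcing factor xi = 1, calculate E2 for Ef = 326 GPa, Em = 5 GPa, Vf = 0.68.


eta = (Ef/Em - 1)/(Ef/Em + xi) = (65.2 - 1)/(65.2 + 1) = 0.9698
E2 = Em*(1+xi*eta*Vf)/(1-eta*Vf) = 24.36 GPa

24.36 GPa


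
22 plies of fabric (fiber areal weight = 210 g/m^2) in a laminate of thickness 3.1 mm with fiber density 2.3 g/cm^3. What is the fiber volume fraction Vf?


Vf = n * FAW / (rho_f * h * 1000) = 22 * 210 / (2.3 * 3.1 * 1000) = 0.648

0.648


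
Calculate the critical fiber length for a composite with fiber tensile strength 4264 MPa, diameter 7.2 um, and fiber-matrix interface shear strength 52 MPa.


Lc = sigma_f * d / (2 * tau_i) = 4264 * 7.2 / (2 * 52) = 295.2 um

295.2 um


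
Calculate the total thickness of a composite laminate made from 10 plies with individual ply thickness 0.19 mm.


h = n * t_ply = 10 * 0.19 = 1.9 mm

1.9 mm


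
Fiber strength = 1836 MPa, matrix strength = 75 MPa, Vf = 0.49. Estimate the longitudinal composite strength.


sigma_1 = sigma_f*Vf + sigma_m*(1-Vf) = 1836*0.49 + 75*0.51 = 937.9 MPa

937.9 MPa


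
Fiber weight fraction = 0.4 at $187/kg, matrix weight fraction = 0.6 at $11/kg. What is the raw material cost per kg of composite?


Cost = cost_f*Wf + cost_m*Wm = 187*0.4 + 11*0.6 = $81.4/kg

$81.4/kg


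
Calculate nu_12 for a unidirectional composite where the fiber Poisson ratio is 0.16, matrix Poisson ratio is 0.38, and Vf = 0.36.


nu_12 = nu_f*Vf + nu_m*(1-Vf) = 0.16*0.36 + 0.38*0.64 = 0.3008

0.3008


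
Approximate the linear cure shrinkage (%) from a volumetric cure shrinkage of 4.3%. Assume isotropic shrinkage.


Linear shrinkage ≈ vol_shrink/3 = 4.3/3 = 1.433%

1.433%


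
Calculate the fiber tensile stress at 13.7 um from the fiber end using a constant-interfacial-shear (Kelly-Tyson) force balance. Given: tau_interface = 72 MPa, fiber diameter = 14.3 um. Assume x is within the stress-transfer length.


Force balance: sigma_f * (pi*d^2/4) = tau * (pi*d) * x  ->  sigma_f = 4 * tau * x / d
sigma_f = 4 * 72 * 13.7 / 14.3 = 275.9 MPa

275.9 MPa


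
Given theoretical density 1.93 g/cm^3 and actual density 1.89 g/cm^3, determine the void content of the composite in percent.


Void% = (rho_theo - rho_actual)/rho_theo * 100 = (1.93 - 1.89)/1.93 * 100 = 2.07%

2.07%


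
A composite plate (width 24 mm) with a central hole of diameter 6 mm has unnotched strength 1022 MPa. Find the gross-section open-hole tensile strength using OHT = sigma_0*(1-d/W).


OHT = sigma_0*(1-d/W) = 1022*(1-6/24) = 766.5 MPa

766.5 MPa


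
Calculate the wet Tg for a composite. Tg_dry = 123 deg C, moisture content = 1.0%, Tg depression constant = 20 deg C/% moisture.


Tg_wet = Tg_dry - k*moisture = 123 - 20*1.0 = 103.0 deg C

103.0 deg C


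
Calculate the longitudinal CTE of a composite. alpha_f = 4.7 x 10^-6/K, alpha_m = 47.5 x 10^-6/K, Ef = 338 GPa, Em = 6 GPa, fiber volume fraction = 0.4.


E1 = Ef*Vf + Em*(1-Vf) = 138.8
alpha_1 = (alpha_f*Ef*Vf + alpha_m*Em*(1-Vf))/E1 = 5.81 x 10^-6/K

5.81 x 10^-6/K


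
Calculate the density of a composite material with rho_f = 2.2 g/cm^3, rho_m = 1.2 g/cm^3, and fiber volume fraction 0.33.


rho_c = rho_f*Vf + rho_m*(1-Vf) = 2.2*0.33 + 1.2*0.67 = 1.53 g/cm^3

1.53 g/cm^3


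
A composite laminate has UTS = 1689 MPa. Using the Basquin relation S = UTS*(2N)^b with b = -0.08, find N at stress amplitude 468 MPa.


N = 0.5 * (S/UTS)^(1/b) = 0.5 * (468/1689)^(1/-0.08) = 4.6373e+06 cycles

4.6373e+06 cycles


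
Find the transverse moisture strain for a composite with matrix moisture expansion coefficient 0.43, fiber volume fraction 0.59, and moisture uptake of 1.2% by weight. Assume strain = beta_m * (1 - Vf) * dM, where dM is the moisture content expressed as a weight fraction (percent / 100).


dM = 1.2/100 = 0.012
strain = beta_m * (1-Vf) * dM = 0.43 * 0.41 * 0.012 = 0.0021156

0.0021156


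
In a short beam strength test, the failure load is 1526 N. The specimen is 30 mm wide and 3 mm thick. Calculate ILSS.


ILSS = 3F/(4bh) = 3*1526/(4*30*3) = 12.72 MPa

12.72 MPa


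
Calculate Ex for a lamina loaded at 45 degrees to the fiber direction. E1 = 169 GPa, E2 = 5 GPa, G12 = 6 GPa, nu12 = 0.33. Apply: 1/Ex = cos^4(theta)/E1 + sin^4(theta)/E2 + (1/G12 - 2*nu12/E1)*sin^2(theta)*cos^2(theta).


cos^4(45) = 0.25, sin^4(45) = 0.25, sin^2(45)*cos^2(45) = 0.25
1/G12 - 2*nu12/E1 = 1/6 - 2*0.33/169 = 0.162761 GPa^-1
1/Ex = 0.25/169 + 0.25/5 + 0.162761*0.25 = 0.0921696 GPa^-1
Ex = 10.85 GPa

10.85 GPa


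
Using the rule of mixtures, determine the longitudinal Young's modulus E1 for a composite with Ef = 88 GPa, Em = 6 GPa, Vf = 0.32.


E1 = Ef*Vf + Em*(1-Vf) = 88*0.32 + 6*0.68 = 32.24 GPa

32.24 GPa


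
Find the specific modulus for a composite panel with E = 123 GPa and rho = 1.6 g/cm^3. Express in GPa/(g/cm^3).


Specific stiffness = E/rho = 123/1.6 = 76.9 GPa/(g/cm^3)

76.9 GPa/(g/cm^3)


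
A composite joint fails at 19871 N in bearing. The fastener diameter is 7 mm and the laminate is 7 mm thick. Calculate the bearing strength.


sigma_br = F/(d*h) = 19871/(7*7) = 405.5 MPa

405.5 MPa


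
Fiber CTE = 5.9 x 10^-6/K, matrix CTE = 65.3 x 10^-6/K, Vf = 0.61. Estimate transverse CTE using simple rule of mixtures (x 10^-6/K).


alpha_2 = alpha_f*Vf + alpha_m*(1-Vf) = 5.9*0.61 + 65.3*0.39 = 29.1 x 10^-6/K

29.1 x 10^-6/K


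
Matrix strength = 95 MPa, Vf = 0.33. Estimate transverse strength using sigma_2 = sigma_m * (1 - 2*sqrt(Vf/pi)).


factor = 1 - 2*sqrt(0.33/pi) = 0.3518
sigma_2 = 95 * 0.3518 = 33.42 MPa

33.42 MPa


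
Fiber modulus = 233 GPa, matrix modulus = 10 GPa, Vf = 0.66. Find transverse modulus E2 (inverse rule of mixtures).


1/E2 = Vf/Ef + (1-Vf)/Em = 0.66/233 + 0.34/10
E2 = 27.15 GPa

27.15 GPa


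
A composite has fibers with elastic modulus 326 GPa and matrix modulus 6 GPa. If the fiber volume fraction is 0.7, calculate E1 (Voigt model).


E1 = Ef*Vf + Em*(1-Vf) = 326*0.7 + 6*0.3 = 230.0 GPa

230.0 GPa


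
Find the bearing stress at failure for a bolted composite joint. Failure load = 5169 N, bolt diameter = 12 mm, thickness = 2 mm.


sigma_br = F/(d*h) = 5169/(12*2) = 215.4 MPa

215.4 MPa


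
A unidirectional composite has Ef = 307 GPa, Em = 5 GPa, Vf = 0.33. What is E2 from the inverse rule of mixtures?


1/E2 = Vf/Ef + (1-Vf)/Em = 0.33/307 + 0.67/5
E2 = 7.4 GPa

7.4 GPa


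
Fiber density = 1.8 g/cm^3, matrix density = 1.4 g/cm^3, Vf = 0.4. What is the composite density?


rho_c = rho_f*Vf + rho_m*(1-Vf) = 1.8*0.4 + 1.4*0.6 = 1.56 g/cm^3

1.56 g/cm^3


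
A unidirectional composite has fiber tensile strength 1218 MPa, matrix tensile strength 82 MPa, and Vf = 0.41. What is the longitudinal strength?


sigma_1 = sigma_f*Vf + sigma_m*(1-Vf) = 1218*0.41 + 82*0.59 = 547.8 MPa

547.8 MPa


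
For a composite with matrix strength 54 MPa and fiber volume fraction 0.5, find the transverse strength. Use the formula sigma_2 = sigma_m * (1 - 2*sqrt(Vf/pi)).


factor = 1 - 2*sqrt(0.5/pi) = 0.2021
sigma_2 = 54 * 0.2021 = 10.91 MPa

10.91 MPa


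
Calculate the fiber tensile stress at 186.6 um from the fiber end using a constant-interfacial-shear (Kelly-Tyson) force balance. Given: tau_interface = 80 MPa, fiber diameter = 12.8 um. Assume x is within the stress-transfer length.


Force balance: sigma_f * (pi*d^2/4) = tau * (pi*d) * x  ->  sigma_f = 4 * tau * x / d
sigma_f = 4 * 80 * 186.6 / 12.8 = 4665.0 MPa

4665.0 MPa


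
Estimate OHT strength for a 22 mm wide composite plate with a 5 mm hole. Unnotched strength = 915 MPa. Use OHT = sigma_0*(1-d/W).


OHT = sigma_0*(1-d/W) = 915*(1-5/22) = 707.0 MPa

707.0 MPa


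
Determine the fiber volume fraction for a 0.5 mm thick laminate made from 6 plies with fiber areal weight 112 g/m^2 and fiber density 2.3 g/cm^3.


Vf = n * FAW / (rho_f * h * 1000) = 6 * 112 / (2.3 * 0.5 * 1000) = 0.5843

0.5843


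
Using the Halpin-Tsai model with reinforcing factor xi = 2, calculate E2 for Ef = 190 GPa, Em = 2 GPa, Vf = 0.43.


eta = (Ef/Em - 1)/(Ef/Em + xi) = (95.0 - 1)/(95.0 + 2) = 0.9691
E2 = Em*(1+xi*eta*Vf)/(1-eta*Vf) = 6.29 GPa

6.29 GPa


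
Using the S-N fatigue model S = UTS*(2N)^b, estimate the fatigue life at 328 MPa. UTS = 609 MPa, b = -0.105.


N = 0.5 * (S/UTS)^(1/b) = 0.5 * (328/609)^(1/-0.105) = 181.3140 cycles

181.3140 cycles


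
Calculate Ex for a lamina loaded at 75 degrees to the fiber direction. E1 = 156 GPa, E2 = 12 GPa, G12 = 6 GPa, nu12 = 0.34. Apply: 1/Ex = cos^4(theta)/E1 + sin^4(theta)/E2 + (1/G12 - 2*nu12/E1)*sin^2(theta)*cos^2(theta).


cos^4(75) = 0.004487, sin^4(75) = 0.870513, sin^2(75)*cos^2(75) = 0.0625
1/G12 - 2*nu12/E1 = 1/6 - 2*0.34/156 = 0.162308 GPa^-1
1/Ex = 0.004487/156 + 0.870513/12 + 0.162308*0.0625 = 0.0827157 GPa^-1
Ex = 12.09 GPa

12.09 GPa


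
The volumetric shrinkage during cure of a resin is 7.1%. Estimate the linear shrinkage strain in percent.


Linear shrinkage ≈ vol_shrink/3 = 7.1/3 = 2.367%

2.367%


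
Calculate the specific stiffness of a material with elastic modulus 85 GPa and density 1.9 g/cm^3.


Specific stiffness = E/rho = 85/1.9 = 44.7 GPa/(g/cm^3)

44.7 GPa/(g/cm^3)


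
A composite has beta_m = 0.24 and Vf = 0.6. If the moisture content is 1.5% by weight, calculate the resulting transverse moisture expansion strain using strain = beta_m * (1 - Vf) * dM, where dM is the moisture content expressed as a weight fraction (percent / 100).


dM = 1.5/100 = 0.015
strain = beta_m * (1-Vf) * dM = 0.24 * 0.4 * 0.015 = 0.00144

0.00144


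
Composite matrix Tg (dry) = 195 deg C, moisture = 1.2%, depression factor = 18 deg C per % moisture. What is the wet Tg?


Tg_wet = Tg_dry - k*moisture = 195 - 18*1.2 = 173.4 deg C

173.4 deg C


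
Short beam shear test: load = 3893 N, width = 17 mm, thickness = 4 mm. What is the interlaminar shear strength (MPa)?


ILSS = 3F/(4bh) = 3*3893/(4*17*4) = 42.94 MPa

42.94 MPa


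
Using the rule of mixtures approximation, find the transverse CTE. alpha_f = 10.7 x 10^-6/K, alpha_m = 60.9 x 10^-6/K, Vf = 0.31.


alpha_2 = alpha_f*Vf + alpha_m*(1-Vf) = 10.7*0.31 + 60.9*0.69 = 45.3 x 10^-6/K

45.3 x 10^-6/K


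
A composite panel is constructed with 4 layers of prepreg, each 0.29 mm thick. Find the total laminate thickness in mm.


h = n * t_ply = 4 * 0.29 = 1.16 mm

1.16 mm


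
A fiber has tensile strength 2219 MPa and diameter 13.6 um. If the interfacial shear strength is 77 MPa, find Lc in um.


Lc = sigma_f * d / (2 * tau_i) = 2219 * 13.6 / (2 * 77) = 196.0 um

196.0 um


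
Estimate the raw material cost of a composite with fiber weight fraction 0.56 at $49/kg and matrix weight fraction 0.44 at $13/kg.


Cost = cost_f*Wf + cost_m*Wm = 49*0.56 + 13*0.44 = $33.16/kg

$33.16/kg


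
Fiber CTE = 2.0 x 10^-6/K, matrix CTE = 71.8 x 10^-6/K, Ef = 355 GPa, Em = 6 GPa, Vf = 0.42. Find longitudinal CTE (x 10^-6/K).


E1 = Ef*Vf + Em*(1-Vf) = 152.58
alpha_1 = (alpha_f*Ef*Vf + alpha_m*Em*(1-Vf))/E1 = 3.59 x 10^-6/K

3.59 x 10^-6/K


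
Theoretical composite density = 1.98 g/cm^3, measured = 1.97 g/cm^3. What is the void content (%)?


Void% = (rho_theo - rho_actual)/rho_theo * 100 = (1.98 - 1.97)/1.98 * 100 = 0.51%

0.51%


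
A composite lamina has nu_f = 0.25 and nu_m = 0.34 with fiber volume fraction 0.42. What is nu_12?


nu_12 = nu_f*Vf + nu_m*(1-Vf) = 0.25*0.42 + 0.34*0.58 = 0.3022

0.3022


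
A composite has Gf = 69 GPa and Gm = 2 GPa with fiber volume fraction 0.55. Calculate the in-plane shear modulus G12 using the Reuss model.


1/G12 = Vf/Gf + (1-Vf)/Gm = 0.55/69 + 0.45/2
G12 = 4.29 GPa

4.29 GPa
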